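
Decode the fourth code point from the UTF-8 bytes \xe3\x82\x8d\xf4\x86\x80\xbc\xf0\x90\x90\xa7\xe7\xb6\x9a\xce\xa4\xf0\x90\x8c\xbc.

Offset 0: leading byte 0xE3 = 11100011 → 3-byte char #1 = E3 82 8D.
Offset 3: leading byte 0xF4 = 11110100 → 4-byte char #2 = F4 86 80 BC.
Offset 7: leading byte 0xF0 = 11110000 → 4-byte char #3 = F0 90 90 A7.
Offset 11: leading byte 0xE7 = 11100111 → 3-byte char #4 = E7 B6 9A.
Leading byte 0xE7 = 11100111 matches 1110xxxx → 3-byte sequence.
Byte 1: 0xE7 = 11100111, payload 0111 (4 bits).
Byte 2: 0xB6 = 10110110 (10xxxxxx ✓), payload 110110.
Byte 3: 0x9A = 10011010 (10xxxxxx ✓), payload 011010.
Concatenate: 0111110110011010 = 0x7D9A (16 bits → U+7D9A).

U+7D9A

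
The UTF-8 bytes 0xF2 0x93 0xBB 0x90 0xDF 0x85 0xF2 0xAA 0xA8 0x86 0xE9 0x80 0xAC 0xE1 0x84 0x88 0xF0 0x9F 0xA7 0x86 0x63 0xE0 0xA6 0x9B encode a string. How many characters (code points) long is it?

8

Byte at offset 0: 0xF2 = 11110010 → 4-byte char (#1). Advance 4.
Byte at offset 4: 0xDF = 11011111 → 2-byte char (#2). Advance 2.
Byte at offset 6: 0xF2 = 11110010 → 4-byte char (#3). Advance 4.
Byte at offset 10: 0xE9 = 11101001 → 3-byte char (#4). Advance 3.
Byte at offset 13: 0xE1 = 11100001 → 3-byte char (#5). Advance 3.
Byte at offset 16: 0xF0 = 11110000 → 4-byte char (#6). Advance 4.
Byte at offset 20: 0x63 = 01100011 → 1-byte char (#7). Advance 1.
Byte at offset 21: 0xE0 = 11100000 → 3-byte char (#8). Advance 3.
Reached end at offset 24 after 8 code points.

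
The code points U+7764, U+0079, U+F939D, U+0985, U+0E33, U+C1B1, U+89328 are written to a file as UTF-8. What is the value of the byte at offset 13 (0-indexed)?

U+7764 → 3-byte form E7 9D A4 at offsets 0–2.
U+0079 → 1-byte form 79 at offsets 3–3.
U+F939D → 4-byte form F3 B9 8E 9D at offsets 4–7.
U+0985 → 3-byte form E0 A6 85 at offsets 8–10.
U+0E33 → 3-byte form E0 B8 B3 at offsets 11–13.
Offset 13 falls in char 5's range; it's byte 3 of E0 B8 B3 = 0xB3.

0xB3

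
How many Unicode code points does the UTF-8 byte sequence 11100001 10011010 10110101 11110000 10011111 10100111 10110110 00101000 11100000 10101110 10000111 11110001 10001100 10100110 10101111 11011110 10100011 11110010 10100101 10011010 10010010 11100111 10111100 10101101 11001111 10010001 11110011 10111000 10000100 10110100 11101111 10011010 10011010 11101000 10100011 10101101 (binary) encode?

Byte at offset 0: 0xE1 = 11100001 → 3-byte char (#1). Advance 3.
Byte at offset 3: 0xF0 = 11110000 → 4-byte char (#2). Advance 4.
Byte at offset 7: 0x28 = 00101000 → 1-byte char (#3). Advance 1.
Byte at offset 8: 0xE0 = 11100000 → 3-byte char (#4). Advance 3.
Byte at offset 11: 0xF1 = 11110001 → 4-byte char (#5). Advance 4.
Byte at offset 15: 0xDE = 11011110 → 2-byte char (#6). Advance 2.
Byte at offset 17: 0xF2 = 11110010 → 4-byte char (#7). Advance 4.
Byte at offset 21: 0xE7 = 11100111 → 3-byte char (#8). Advance 3.
Byte at offset 24: 0xCF = 11001111 → 2-byte char (#9). Advance 2.
Byte at offset 26: 0xF3 = 11110011 → 4-byte char (#10). Advance 4.
Byte at offset 30: 0xEF = 11101111 → 3-byte char (#11). Advance 3.
Byte at offset 33: 0xE8 = 11101000 → 3-byte char (#12). Advance 3.
Reached end at offset 36 after 12 code points.

12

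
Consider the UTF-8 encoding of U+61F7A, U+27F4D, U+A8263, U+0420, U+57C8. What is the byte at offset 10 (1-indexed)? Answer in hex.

1-indexed offset 10 is 0-indexed offset 9.
U+61F7A → 4-byte form F1 A1 BD BA at offsets 0–3.
U+27F4D → 4-byte form F0 A7 BD 8D at offsets 4–7.
U+A8263 → 4-byte form F2 A8 89 A3 at offsets 8–11.
Offset 9 falls in char 3's range; it's byte 2 of F2 A8 89 A3 = 0xA8.

0xA8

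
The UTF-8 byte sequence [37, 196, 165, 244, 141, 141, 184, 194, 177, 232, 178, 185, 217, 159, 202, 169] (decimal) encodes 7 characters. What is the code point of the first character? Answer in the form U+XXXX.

U+0025

Offset 0: leading byte 0x25 = 00100101 → 1-byte char #1 = 25.
Leading byte 0x25 = 00100101 matches 0xxxxxxx → 1-byte sequence.
Byte 1: 0x25 = 00100101, payload 0100101 (7 bits).
Concatenate: 0100101 = 0x25 (7 bits → U+0025).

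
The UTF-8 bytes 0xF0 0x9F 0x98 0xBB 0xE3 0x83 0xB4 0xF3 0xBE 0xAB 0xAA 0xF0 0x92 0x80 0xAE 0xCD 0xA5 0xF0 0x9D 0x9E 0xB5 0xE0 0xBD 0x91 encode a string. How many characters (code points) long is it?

Byte at offset 0: 0xF0 = 11110000 → 4-byte char (#1). Advance 4.
Byte at offset 4: 0xE3 = 11100011 → 3-byte char (#2). Advance 3.
Byte at offset 7: 0xF3 = 11110011 → 4-byte char (#3). Advance 4.
Byte at offset 11: 0xF0 = 11110000 → 4-byte char (#4). Advance 4.
Byte at offset 15: 0xCD = 11001101 → 2-byte char (#5). Advance 2.
Byte at offset 17: 0xF0 = 11110000 → 4-byte char (#6). Advance 4.
Byte at offset 21: 0xE0 = 11100000 → 3-byte char (#7). Advance 3.
Reached end at offset 24 after 7 code points.

7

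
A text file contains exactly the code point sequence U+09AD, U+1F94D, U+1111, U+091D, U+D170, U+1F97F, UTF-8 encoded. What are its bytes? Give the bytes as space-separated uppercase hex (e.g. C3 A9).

E0 A6 AD F0 9F A5 8D E1 84 91 E0 A4 9D ED 85 B0 F0 9F A5 BF

U+09AD: 3-byte form → E0 A6 AD.
U+1F94D: 4-byte form → F0 9F A5 8D.
U+1111: 3-byte form → E1 84 91.
U+091D: 3-byte form → E0 A4 9D.
U+D170: 3-byte form → ED 85 B0.
U+1F97F: 4-byte form → F0 9F A5 BF.
Concatenated (20 bytes): E0 A6 AD F0 9F A5 8D E1 84 91 E0 A4 9D ED 85 B0 F0 9F A5 BF.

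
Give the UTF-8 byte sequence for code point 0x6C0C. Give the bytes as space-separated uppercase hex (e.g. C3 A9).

E6 B0 8C

U+6C0C = 0x6C0C = 27660 decimal. In range U+0800–U+FFFF → 3-byte form: 1110xxxx 10xxxxxx 10xxxxxx.
Binary (16 bits): 0110110000001100.
Split 4+6+6: 0110 | 110000 | 001100.
Byte 1: 11100110 = 0xE6.
Byte 2: 10110000 = 0xB0.
Byte 3: 10001100 = 0x8C.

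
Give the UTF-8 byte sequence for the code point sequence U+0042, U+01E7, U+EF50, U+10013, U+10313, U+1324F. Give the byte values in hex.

42 C7 A7 EE BD 90 F0 90 80 93 F0 90 8C 93 F0 93 89 8F

U+0042: 1-byte form → 42.
U+01E7: 2-byte form → C7 A7.
U+EF50: 3-byte form → EE BD 90.
U+10013: 4-byte form → F0 90 80 93.
U+10313: 4-byte form → F0 90 8C 93.
U+1324F: 4-byte form → F0 93 89 8F.
Concatenated (18 bytes): 42 C7 A7 EE BD 90 F0 90 80 93 F0 90 8C 93 F0 93 89 8F.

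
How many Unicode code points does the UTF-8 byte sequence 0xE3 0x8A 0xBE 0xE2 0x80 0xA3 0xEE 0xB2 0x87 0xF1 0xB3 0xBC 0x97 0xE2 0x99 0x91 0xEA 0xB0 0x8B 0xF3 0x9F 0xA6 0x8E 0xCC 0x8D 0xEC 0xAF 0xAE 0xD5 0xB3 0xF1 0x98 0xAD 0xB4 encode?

Byte at offset 0: 0xE3 = 11100011 → 3-byte char (#1). Advance 3.
Byte at offset 3: 0xE2 = 11100010 → 3-byte char (#2). Advance 3.
Byte at offset 6: 0xEE = 11101110 → 3-byte char (#3). Advance 3.
Byte at offset 9: 0xF1 = 11110001 → 4-byte char (#4). Advance 4.
Byte at offset 13: 0xE2 = 11100010 → 3-byte char (#5). Advance 3.
Byte at offset 16: 0xEA = 11101010 → 3-byte char (#6). Advance 3.
Byte at offset 19: 0xF3 = 11110011 → 4-byte char (#7). Advance 4.
Byte at offset 23: 0xCC = 11001100 → 2-byte char (#8). Advance 2.
Byte at offset 25: 0xEC = 11101100 → 3-byte char (#9). Advance 3.
Byte at offset 28: 0xD5 = 11010101 → 2-byte char (#10). Advance 2.
Byte at offset 30: 0xF1 = 11110001 → 4-byte char (#11). Advance 4.
Reached end at offset 34 after 11 code points.

11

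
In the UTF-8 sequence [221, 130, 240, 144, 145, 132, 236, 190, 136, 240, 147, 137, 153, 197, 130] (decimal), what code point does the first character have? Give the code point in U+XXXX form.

U+0742

Offset 0: leading byte 0xDD = 11011101 → 2-byte char #1 = DD 82.
Leading byte 0xDD = 11011101 matches 110xxxxx → 2-byte sequence.
Byte 1: 0xDD = 11011101, payload 11101 (5 bits).
Byte 2: 0x82 = 10000010 (10xxxxxx ✓), payload 000010.
Concatenate: 11101000010 = 0x742 (11 bits → U+0742).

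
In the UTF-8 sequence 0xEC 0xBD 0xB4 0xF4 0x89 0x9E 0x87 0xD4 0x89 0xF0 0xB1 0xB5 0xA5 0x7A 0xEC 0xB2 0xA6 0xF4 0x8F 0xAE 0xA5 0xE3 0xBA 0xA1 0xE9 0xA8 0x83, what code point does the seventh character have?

U+10FBA5

Offset 0: leading byte 0xEC = 11101100 → 3-byte char #1 = EC BD B4.
Offset 3: leading byte 0xF4 = 11110100 → 4-byte char #2 = F4 89 9E 87.
Offset 7: leading byte 0xD4 = 11010100 → 2-byte char #3 = D4 89.
Offset 9: leading byte 0xF0 = 11110000 → 4-byte char #4 = F0 B1 B5 A5.
Offset 13: leading byte 0x7A = 01111010 → 1-byte char #5 = 7A.
Offset 14: leading byte 0xEC = 11101100 → 3-byte char #6 = EC B2 A6.
Offset 17: leading byte 0xF4 = 11110100 → 4-byte char #7 = F4 8F AE A5.
Leading byte 0xF4 = 11110100 matches 11110xxx → 4-byte sequence.
Byte 1: 0xF4 = 11110100, payload 100 (3 bits).
Byte 2: 0x8F = 10001111 (10xxxxxx ✓), payload 001111.
Byte 3: 0xAE = 10101110 (10xxxxxx ✓), payload 101110.
Byte 4: 0xA5 = 10100101 (10xxxxxx ✓), payload 100101.
Concatenate: 100001111101110100101 = 0x10FBA5 (21 bits → U+10FBA5).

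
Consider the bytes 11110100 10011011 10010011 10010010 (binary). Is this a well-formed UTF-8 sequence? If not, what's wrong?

invalid (encodes a value above U+10FFFF)

Leading byte 0xF4 = 11110100 → 4-byte form.
Payload = 0x11B4D2, which exceeds U+10FFFF, the maximum Unicode code point. (Leading bytes F5–FF, or F4 followed by ≥ 0x90, are invalid.)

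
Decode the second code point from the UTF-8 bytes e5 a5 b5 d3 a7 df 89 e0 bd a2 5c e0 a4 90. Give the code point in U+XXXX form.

U+04E7

Offset 0: leading byte 0xE5 = 11100101 → 3-byte char #1 = E5 A5 B5.
Offset 3: leading byte 0xD3 = 11010011 → 2-byte char #2 = D3 A7.
Leading byte 0xD3 = 11010011 matches 110xxxxx → 2-byte sequence.
Byte 1: 0xD3 = 11010011, payload 10011 (5 bits).
Byte 2: 0xA7 = 10100111 (10xxxxxx ✓), payload 100111.
Concatenate: 10011100111 = 0x4E7 (11 bits → U+04E7).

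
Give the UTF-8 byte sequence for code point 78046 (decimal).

U+130DE = 0x130DE = 78046 decimal. In range U+10000–U+10FFFF → 4-byte form: 11110xxx 10xxxxxx 10xxxxxx 10xxxxxx.
Binary (21 bits): 000010011000011011110.
Split 3+6+6+6: 000 | 010011 | 000011 | 011110.
Byte 1: 11110000 = 0xF0.
Byte 2: 10010011 = 0x93.
Byte 3: 10000011 = 0x83.
Byte 4: 10011110 = 0x9E.

F0 93 83 9E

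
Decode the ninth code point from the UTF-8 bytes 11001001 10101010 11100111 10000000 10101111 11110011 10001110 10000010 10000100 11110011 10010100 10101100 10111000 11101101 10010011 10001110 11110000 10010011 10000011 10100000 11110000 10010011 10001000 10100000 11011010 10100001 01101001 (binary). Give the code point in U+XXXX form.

U+0069

Offset 0: leading byte 0xC9 = 11001001 → 2-byte char #1 = C9 AA.
Offset 2: leading byte 0xE7 = 11100111 → 3-byte char #2 = E7 80 AF.
Offset 5: leading byte 0xF3 = 11110011 → 4-byte char #3 = F3 8E 82 84.
Offset 9: leading byte 0xF3 = 11110011 → 4-byte char #4 = F3 94 AC B8.
Offset 13: leading byte 0xED = 11101101 → 3-byte char #5 = ED 93 8E.
Offset 16: leading byte 0xF0 = 11110000 → 4-byte char #6 = F0 93 83 A0.
Offset 20: leading byte 0xF0 = 11110000 → 4-byte char #7 = F0 93 88 A0.
Offset 24: leading byte 0xDA = 11011010 → 2-byte char #8 = DA A1.
Offset 26: leading byte 0x69 = 01101001 → 1-byte char #9 = 69.
Leading byte 0x69 = 01101001 matches 0xxxxxxx → 1-byte sequence.
Byte 1: 0x69 = 01101001, payload 1101001 (7 bits).
Concatenate: 1101001 = 0x69 (7 bits → U+0069).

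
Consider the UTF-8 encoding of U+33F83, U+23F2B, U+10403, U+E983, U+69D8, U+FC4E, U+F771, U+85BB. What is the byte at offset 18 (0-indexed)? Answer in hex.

U+33F83 → 4-byte form F0 B3 BE 83 at offsets 0–3.
U+23F2B → 4-byte form F0 A3 BC AB at offsets 4–7.
U+10403 → 4-byte form F0 90 90 83 at offsets 8–11.
U+E983 → 3-byte form EE A6 83 at offsets 12–14.
U+69D8 → 3-byte form E6 A7 98 at offsets 15–17.
U+FC4E → 3-byte form EF B1 8E at offsets 18–20.
Offset 18 falls in char 6's range; it's byte 1 of EF B1 8E = 0xEF.

0xEF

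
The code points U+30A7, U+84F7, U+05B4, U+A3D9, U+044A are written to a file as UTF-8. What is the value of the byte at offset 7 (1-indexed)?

1-indexed offset 7 is 0-indexed offset 6.
U+30A7 → 3-byte form E3 82 A7 at offsets 0–2.
U+84F7 → 3-byte form E8 93 B7 at offsets 3–5.
U+05B4 → 2-byte form D6 B4 at offsets 6–7.
Offset 6 falls in char 3's range; it's byte 1 of D6 B4 = 0xD6.

0xD6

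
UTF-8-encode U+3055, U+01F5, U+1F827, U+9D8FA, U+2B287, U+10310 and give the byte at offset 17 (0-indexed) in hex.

0xF0

U+3055 → 3-byte form E3 81 95 at offsets 0–2.
U+01F5 → 2-byte form C7 B5 at offsets 3–4.
U+1F827 → 4-byte form F0 9F A0 A7 at offsets 5–8.
U+9D8FA → 4-byte form F2 9D A3 BA at offsets 9–12.
U+2B287 → 4-byte form F0 AB 8A 87 at offsets 13–16.
U+10310 → 4-byte form F0 90 8C 90 at offsets 17–20.
Offset 17 falls in char 6's range; it's byte 1 of F0 90 8C 90 = 0xF0.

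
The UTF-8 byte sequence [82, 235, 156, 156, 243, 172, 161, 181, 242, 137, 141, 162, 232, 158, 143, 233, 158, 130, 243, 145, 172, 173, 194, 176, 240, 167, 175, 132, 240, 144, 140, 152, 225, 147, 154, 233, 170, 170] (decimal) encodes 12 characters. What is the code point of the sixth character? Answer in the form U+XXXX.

U+9782

Offset 0: leading byte 0x52 = 01010010 → 1-byte char #1 = 52.
Offset 1: leading byte 0xEB = 11101011 → 3-byte char #2 = EB 9C 9C.
Offset 4: leading byte 0xF3 = 11110011 → 4-byte char #3 = F3 AC A1 B5.
Offset 8: leading byte 0xF2 = 11110010 → 4-byte char #4 = F2 89 8D A2.
Offset 12: leading byte 0xE8 = 11101000 → 3-byte char #5 = E8 9E 8F.
Offset 15: leading byte 0xE9 = 11101001 → 3-byte char #6 = E9 9E 82.
Leading byte 0xE9 = 11101001 matches 1110xxxx → 3-byte sequence.
Byte 1: 0xE9 = 11101001, payload 1001 (4 bits).
Byte 2: 0x9E = 10011110 (10xxxxxx ✓), payload 011110.
Byte 3: 0x82 = 10000010 (10xxxxxx ✓), payload 000010.
Concatenate: 1001011110000010 = 0x9782 (16 bits → U+9782).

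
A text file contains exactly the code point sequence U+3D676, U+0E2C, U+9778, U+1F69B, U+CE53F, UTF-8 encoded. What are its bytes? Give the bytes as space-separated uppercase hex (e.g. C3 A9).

F0 BD 99 B6 E0 B8 AC E9 9D B8 F0 9F 9A 9B F3 8E 94 BF

U+3D676: 4-byte form → F0 BD 99 B6.
U+0E2C: 3-byte form → E0 B8 AC.
U+9778: 3-byte form → E9 9D B8.
U+1F69B: 4-byte form → F0 9F 9A 9B.
U+CE53F: 4-byte form → F3 8E 94 BF.
Concatenated (18 bytes): F0 BD 99 B6 E0 B8 AC E9 9D B8 F0 9F 9A 9B F3 8E 94 BF.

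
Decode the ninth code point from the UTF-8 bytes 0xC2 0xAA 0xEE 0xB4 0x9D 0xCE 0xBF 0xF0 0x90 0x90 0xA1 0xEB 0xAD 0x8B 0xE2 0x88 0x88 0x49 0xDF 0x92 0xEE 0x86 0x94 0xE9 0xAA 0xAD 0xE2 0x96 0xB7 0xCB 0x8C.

U+E194

Offset 0: leading byte 0xC2 = 11000010 → 2-byte char #1 = C2 AA.
Offset 2: leading byte 0xEE = 11101110 → 3-byte char #2 = EE B4 9D.
Offset 5: leading byte 0xCE = 11001110 → 2-byte char #3 = CE BF.
Offset 7: leading byte 0xF0 = 11110000 → 4-byte char #4 = F0 90 90 A1.
Offset 11: leading byte 0xEB = 11101011 → 3-byte char #5 = EB AD 8B.
Offset 14: leading byte 0xE2 = 11100010 → 3-byte char #6 = E2 88 88.
Offset 17: leading byte 0x49 = 01001001 → 1-byte char #7 = 49.
Offset 18: leading byte 0xDF = 11011111 → 2-byte char #8 = DF 92.
Offset 20: leading byte 0xEE = 11101110 → 3-byte char #9 = EE 86 94.
Leading byte 0xEE = 11101110 matches 1110xxxx → 3-byte sequence.
Byte 1: 0xEE = 11101110, payload 1110 (4 bits).
Byte 2: 0x86 = 10000110 (10xxxxxx ✓), payload 000110.
Byte 3: 0x94 = 10010100 (10xxxxxx ✓), payload 010100.
Concatenate: 1110000110010100 = 0xE194 (16 bits → U+E194).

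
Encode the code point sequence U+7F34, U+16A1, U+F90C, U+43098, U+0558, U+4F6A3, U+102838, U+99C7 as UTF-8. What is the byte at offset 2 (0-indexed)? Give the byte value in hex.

U+7F34 → 3-byte form E7 BC B4 at offsets 0–2.
Offset 2 falls in char 1's range; it's byte 3 of E7 BC B4 = 0xB4.

0xB4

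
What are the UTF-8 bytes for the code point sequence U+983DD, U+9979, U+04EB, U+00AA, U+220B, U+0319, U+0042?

F2 98 8F 9D E9 A5 B9 D3 AB C2 AA E2 88 8B CC 99 42

U+983DD: 4-byte form → F2 98 8F 9D.
U+9979: 3-byte form → E9 A5 B9.
U+04EB: 2-byte form → D3 AB.
U+00AA: 2-byte form → C2 AA.
U+220B: 3-byte form → E2 88 8B.
U+0319: 2-byte form → CC 99.
U+0042: 1-byte form → 42.
Concatenated (17 bytes): F2 98 8F 9D E9 A5 B9 D3 AB C2 AA E2 88 8B CC 99 42.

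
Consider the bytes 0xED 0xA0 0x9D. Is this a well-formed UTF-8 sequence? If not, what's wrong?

Structurally a 3-byte sequence; payload = 0xD81D.
But 0xD81D is in U+D800–U+DFFF, the surrogate range. Surrogates are not Unicode scalar values and are forbidden in UTF-8.

invalid (encodes a surrogate (U+D800–U+DFFF))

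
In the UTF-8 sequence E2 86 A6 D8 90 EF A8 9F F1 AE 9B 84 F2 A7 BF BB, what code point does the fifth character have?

U+A7FFB

Offset 0: leading byte 0xE2 = 11100010 → 3-byte char #1 = E2 86 A6.
Offset 3: leading byte 0xD8 = 11011000 → 2-byte char #2 = D8 90.
Offset 5: leading byte 0xEF = 11101111 → 3-byte char #3 = EF A8 9F.
Offset 8: leading byte 0xF1 = 11110001 → 4-byte char #4 = F1 AE 9B 84.
Offset 12: leading byte 0xF2 = 11110010 → 4-byte char #5 = F2 A7 BF BB.
Leading byte 0xF2 = 11110010 matches 11110xxx → 4-byte sequence.
Byte 1: 0xF2 = 11110010, payload 010 (3 bits).
Byte 2: 0xA7 = 10100111 (10xxxxxx ✓), payload 100111.
Byte 3: 0xBF = 10111111 (10xxxxxx ✓), payload 111111.
Byte 4: 0xBB = 10111011 (10xxxxxx ✓), payload 111011.
Concatenate: 010100111111111111011 = 0xA7FFB (21 bits → U+A7FFB).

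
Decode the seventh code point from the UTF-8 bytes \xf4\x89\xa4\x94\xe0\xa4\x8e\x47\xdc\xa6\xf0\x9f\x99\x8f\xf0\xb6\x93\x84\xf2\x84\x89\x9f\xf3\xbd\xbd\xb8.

U+8425F

Offset 0: leading byte 0xF4 = 11110100 → 4-byte char #1 = F4 89 A4 94.
Offset 4: leading byte 0xE0 = 11100000 → 3-byte char #2 = E0 A4 8E.
Offset 7: leading byte 0x47 = 01000111 → 1-byte char #3 = 47.
Offset 8: leading byte 0xDC = 11011100 → 2-byte char #4 = DC A6.
Offset 10: leading byte 0xF0 = 11110000 → 4-byte char #5 = F0 9F 99 8F.
Offset 14: leading byte 0xF0 = 11110000 → 4-byte char #6 = F0 B6 93 84.
Offset 18: leading byte 0xF2 = 11110010 → 4-byte char #7 = F2 84 89 9F.
Leading byte 0xF2 = 11110010 matches 11110xxx → 4-byte sequence.
Byte 1: 0xF2 = 11110010, payload 010 (3 bits).
Byte 2: 0x84 = 10000100 (10xxxxxx ✓), payload 000100.
Byte 3: 0x89 = 10001001 (10xxxxxx ✓), payload 001001.
Byte 4: 0x9F = 10011111 (10xxxxxx ✓), payload 011111.
Concatenate: 010000100001001011111 = 0x8425F (21 bits → U+8425F).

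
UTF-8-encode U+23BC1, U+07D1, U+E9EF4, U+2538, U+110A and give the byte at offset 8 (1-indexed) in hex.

1-indexed offset 8 is 0-indexed offset 7.
U+23BC1 → 4-byte form F0 A3 AF 81 at offsets 0–3.
U+07D1 → 2-byte form DF 91 at offsets 4–5.
U+E9EF4 → 4-byte form F3 A9 BB B4 at offsets 6–9.
Offset 7 falls in char 3's range; it's byte 2 of F3 A9 BB B4 = 0xA9.

0xA9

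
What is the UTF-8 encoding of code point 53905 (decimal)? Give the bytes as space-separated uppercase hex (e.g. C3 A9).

U+D291 = 0xD291 = 53905 decimal. In range U+0800–U+FFFF → 3-byte form: 1110xxxx 10xxxxxx 10xxxxxx.
Binary (16 bits): 1101001010010001.
Split 4+6+6: 1101 | 001010 | 010001.
Byte 1: 11101101 = 0xED.
Byte 2: 10001010 = 0x8A.
Byte 3: 10010001 = 0x91.

ED 8A 91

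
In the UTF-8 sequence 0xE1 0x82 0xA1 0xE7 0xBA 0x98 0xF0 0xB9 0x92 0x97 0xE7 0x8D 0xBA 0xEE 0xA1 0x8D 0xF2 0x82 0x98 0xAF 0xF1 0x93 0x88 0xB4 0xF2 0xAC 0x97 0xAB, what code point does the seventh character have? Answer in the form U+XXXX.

U+53234

Offset 0: leading byte 0xE1 = 11100001 → 3-byte char #1 = E1 82 A1.
Offset 3: leading byte 0xE7 = 11100111 → 3-byte char #2 = E7 BA 98.
Offset 6: leading byte 0xF0 = 11110000 → 4-byte char #3 = F0 B9 92 97.
Offset 10: leading byte 0xE7 = 11100111 → 3-byte char #4 = E7 8D BA.
Offset 13: leading byte 0xEE = 11101110 → 3-byte char #5 = EE A1 8D.
Offset 16: leading byte 0xF2 = 11110010 → 4-byte char #6 = F2 82 98 AF.
Offset 20: leading byte 0xF1 = 11110001 → 4-byte char #7 = F1 93 88 B4.
Leading byte 0xF1 = 11110001 matches 11110xxx → 4-byte sequence.
Byte 1: 0xF1 = 11110001, payload 001 (3 bits).
Byte 2: 0x93 = 10010011 (10xxxxxx ✓), payload 010011.
Byte 3: 0x88 = 10001000 (10xxxxxx ✓), payload 001000.
Byte 4: 0xB4 = 10110100 (10xxxxxx ✓), payload 110100.
Concatenate: 001010011001000110100 = 0x53234 (21 bits → U+53234).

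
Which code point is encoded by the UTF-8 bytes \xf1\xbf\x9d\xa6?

U+7F766

Leading byte 0xF1 = 11110001 matches 11110xxx → 4-byte sequence.
Byte 1: 0xF1 = 11110001, payload 001 (3 bits).
Byte 2: 0xBF = 10111111 (10xxxxxx ✓), payload 111111.
Byte 3: 0x9D = 10011101 (10xxxxxx ✓), payload 011101.
Byte 4: 0xA6 = 10100110 (10xxxxxx ✓), payload 100110.
Concatenate: 001111111011101100110 = 0x7F766 (21 bits → U+7F766).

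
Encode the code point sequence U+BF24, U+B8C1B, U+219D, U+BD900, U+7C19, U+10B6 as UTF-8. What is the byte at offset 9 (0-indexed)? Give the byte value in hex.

0x9D

U+BF24 → 3-byte form EB BC A4 at offsets 0–2.
U+B8C1B → 4-byte form F2 B8 B0 9B at offsets 3–6.
U+219D → 3-byte form E2 86 9D at offsets 7–9.
Offset 9 falls in char 3's range; it's byte 3 of E2 86 9D = 0x9D.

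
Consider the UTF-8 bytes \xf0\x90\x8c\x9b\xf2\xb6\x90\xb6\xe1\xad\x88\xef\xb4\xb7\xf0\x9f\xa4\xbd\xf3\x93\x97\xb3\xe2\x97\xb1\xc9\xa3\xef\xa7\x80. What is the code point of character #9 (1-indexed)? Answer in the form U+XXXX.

Offset 0: leading byte 0xF0 = 11110000 → 4-byte char #1 = F0 90 8C 9B.
Offset 4: leading byte 0xF2 = 11110010 → 4-byte char #2 = F2 B6 90 B6.
Offset 8: leading byte 0xE1 = 11100001 → 3-byte char #3 = E1 AD 88.
Offset 11: leading byte 0xEF = 11101111 → 3-byte char #4 = EF B4 B7.
Offset 14: leading byte 0xF0 = 11110000 → 4-byte char #5 = F0 9F A4 BD.
Offset 18: leading byte 0xF3 = 11110011 → 4-byte char #6 = F3 93 97 B3.
Offset 22: leading byte 0xE2 = 11100010 → 3-byte char #7 = E2 97 B1.
Offset 25: leading byte 0xC9 = 11001001 → 2-byte char #8 = C9 A3.
Offset 27: leading byte 0xEF = 11101111 → 3-byte char #9 = EF A7 80.
Leading byte 0xEF = 11101111 matches 1110xxxx → 3-byte sequence.
Byte 1: 0xEF = 11101111, payload 1111 (4 bits).
Byte 2: 0xA7 = 10100111 (10xxxxxx ✓), payload 100111.
Byte 3: 0x80 = 10000000 (10xxxxxx ✓), payload 000000.
Concatenate: 1111100111000000 = 0xF9C0 (16 bits → U+F9C0).

U+F9C0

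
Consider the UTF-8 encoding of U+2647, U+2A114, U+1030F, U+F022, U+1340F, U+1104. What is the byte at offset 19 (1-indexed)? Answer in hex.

0xE1

1-indexed offset 19 is 0-indexed offset 18.
U+2647 → 3-byte form E2 99 87 at offsets 0–2.
U+2A114 → 4-byte form F0 AA 84 94 at offsets 3–6.
U+1030F → 4-byte form F0 90 8C 8F at offsets 7–10.
U+F022 → 3-byte form EF 80 A2 at offsets 11–13.
U+1340F → 4-byte form F0 93 90 8F at offsets 14–17.
U+1104 → 3-byte form E1 84 84 at offsets 18–20.
Offset 18 falls in char 6's range; it's byte 1 of E1 84 84 = 0xE1.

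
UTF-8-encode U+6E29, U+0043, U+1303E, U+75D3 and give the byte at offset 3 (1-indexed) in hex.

0xA9

1-indexed offset 3 is 0-indexed offset 2.
U+6E29 → 3-byte form E6 B8 A9 at offsets 0–2.
Offset 2 falls in char 1's range; it's byte 3 of E6 B8 A9 = 0xA9.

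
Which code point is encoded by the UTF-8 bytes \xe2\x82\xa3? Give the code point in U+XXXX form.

U+20A3

Leading byte 0xE2 = 11100010 matches 1110xxxx → 3-byte sequence.
Byte 1: 0xE2 = 11100010, payload 0010 (4 bits).
Byte 2: 0x82 = 10000010 (10xxxxxx ✓), payload 000010.
Byte 3: 0xA3 = 10100011 (10xxxxxx ✓), payload 100011.
Concatenate: 0010000010100011 = 0x20A3 (16 bits → U+20A3).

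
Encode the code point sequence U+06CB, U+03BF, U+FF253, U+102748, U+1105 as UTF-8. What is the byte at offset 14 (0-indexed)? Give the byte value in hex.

0x85

U+06CB → 2-byte form DB 8B at offsets 0–1.
U+03BF → 2-byte form CE BF at offsets 2–3.
U+FF253 → 4-byte form F3 BF 89 93 at offsets 4–7.
U+102748 → 4-byte form F4 82 9D 88 at offsets 8–11.
U+1105 → 3-byte form E1 84 85 at offsets 12–14.
Offset 14 falls in char 5's range; it's byte 3 of E1 84 85 = 0x85.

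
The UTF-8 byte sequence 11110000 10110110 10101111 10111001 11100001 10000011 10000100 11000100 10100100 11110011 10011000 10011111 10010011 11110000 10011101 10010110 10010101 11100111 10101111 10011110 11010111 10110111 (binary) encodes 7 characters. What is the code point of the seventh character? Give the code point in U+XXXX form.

U+05F7

Offset 0: leading byte 0xF0 = 11110000 → 4-byte char #1 = F0 B6 AF B9.
Offset 4: leading byte 0xE1 = 11100001 → 3-byte char #2 = E1 83 84.
Offset 7: leading byte 0xC4 = 11000100 → 2-byte char #3 = C4 A4.
Offset 9: leading byte 0xF3 = 11110011 → 4-byte char #4 = F3 98 9F 93.
Offset 13: leading byte 0xF0 = 11110000 → 4-byte char #5 = F0 9D 96 95.
Offset 17: leading byte 0xE7 = 11100111 → 3-byte char #6 = E7 AF 9E.
Offset 20: leading byte 0xD7 = 11010111 → 2-byte char #7 = D7 B7.
Leading byte 0xD7 = 11010111 matches 110xxxxx → 2-byte sequence.
Byte 1: 0xD7 = 11010111, payload 10111 (5 bits).
Byte 2: 0xB7 = 10110111 (10xxxxxx ✓), payload 110111.
Concatenate: 10111110111 = 0x5F7 (11 bits → U+05F7).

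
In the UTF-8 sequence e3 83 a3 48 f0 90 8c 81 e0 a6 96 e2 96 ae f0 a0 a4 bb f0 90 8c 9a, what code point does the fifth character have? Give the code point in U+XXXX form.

Offset 0: leading byte 0xE3 = 11100011 → 3-byte char #1 = E3 83 A3.
Offset 3: leading byte 0x48 = 01001000 → 1-byte char #2 = 48.
Offset 4: leading byte 0xF0 = 11110000 → 4-byte char #3 = F0 90 8C 81.
Offset 8: leading byte 0xE0 = 11100000 → 3-byte char #4 = E0 A6 96.
Offset 11: leading byte 0xE2 = 11100010 → 3-byte char #5 = E2 96 AE.
Leading byte 0xE2 = 11100010 matches 1110xxxx → 3-byte sequence.
Byte 1: 0xE2 = 11100010, payload 0010 (4 bits).
Byte 2: 0x96 = 10010110 (10xxxxxx ✓), payload 010110.
Byte 3: 0xAE = 10101110 (10xxxxxx ✓), payload 101110.
Concatenate: 0010010110101110 = 0x25AE (16 bits → U+25AE).

U+25AE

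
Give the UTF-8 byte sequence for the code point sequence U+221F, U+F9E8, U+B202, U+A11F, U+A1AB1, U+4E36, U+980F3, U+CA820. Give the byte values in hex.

U+221F: 3-byte form → E2 88 9F.
U+F9E8: 3-byte form → EF A7 A8.
U+B202: 3-byte form → EB 88 82.
U+A11F: 3-byte form → EA 84 9F.
U+A1AB1: 4-byte form → F2 A1 AA B1.
U+4E36: 3-byte form → E4 B8 B6.
U+980F3: 4-byte form → F2 98 83 B3.
U+CA820: 4-byte form → F3 8A A0 A0.
Concatenated (27 bytes): E2 88 9F EF A7 A8 EB 88 82 EA 84 9F F2 A1 AA B1 E4 B8 B6 F2 98 83 B3 F3 8A A0 A0.

E2 88 9F EF A7 A8 EB 88 82 EA 84 9F F2 A1 AA B1 E4 B8 B6 F2 98 83 B3 F3 8A A0 A0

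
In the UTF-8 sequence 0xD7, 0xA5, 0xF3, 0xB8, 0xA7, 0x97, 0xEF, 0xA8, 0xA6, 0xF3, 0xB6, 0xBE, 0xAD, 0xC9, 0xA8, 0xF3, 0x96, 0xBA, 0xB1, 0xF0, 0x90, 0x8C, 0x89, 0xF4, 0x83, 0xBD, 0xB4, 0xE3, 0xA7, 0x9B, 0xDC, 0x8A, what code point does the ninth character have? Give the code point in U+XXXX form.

Offset 0: leading byte 0xD7 = 11010111 → 2-byte char #1 = D7 A5.
Offset 2: leading byte 0xF3 = 11110011 → 4-byte char #2 = F3 B8 A7 97.
Offset 6: leading byte 0xEF = 11101111 → 3-byte char #3 = EF A8 A6.
Offset 9: leading byte 0xF3 = 11110011 → 4-byte char #4 = F3 B6 BE AD.
Offset 13: leading byte 0xC9 = 11001001 → 2-byte char #5 = C9 A8.
Offset 15: leading byte 0xF3 = 11110011 → 4-byte char #6 = F3 96 BA B1.
Offset 19: leading byte 0xF0 = 11110000 → 4-byte char #7 = F0 90 8C 89.
Offset 23: leading byte 0xF4 = 11110100 → 4-byte char #8 = F4 83 BD B4.
Offset 27: leading byte 0xE3 = 11100011 → 3-byte char #9 = E3 A7 9B.
Leading byte 0xE3 = 11100011 matches 1110xxxx → 3-byte sequence.
Byte 1: 0xE3 = 11100011, payload 0011 (4 bits).
Byte 2: 0xA7 = 10100111 (10xxxxxx ✓), payload 100111.
Byte 3: 0x9B = 10011011 (10xxxxxx ✓), payload 011011.
Concatenate: 0011100111011011 = 0x39DB (16 bits → U+39DB).

U+39DB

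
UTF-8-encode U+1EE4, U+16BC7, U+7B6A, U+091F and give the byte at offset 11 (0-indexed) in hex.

0xA4

U+1EE4 → 3-byte form E1 BB A4 at offsets 0–2.
U+16BC7 → 4-byte form F0 96 AF 87 at offsets 3–6.
U+7B6A → 3-byte form E7 AD AA at offsets 7–9.
U+091F → 3-byte form E0 A4 9F at offsets 10–12.
Offset 11 falls in char 4's range; it's byte 2 of E0 A4 9F = 0xA4.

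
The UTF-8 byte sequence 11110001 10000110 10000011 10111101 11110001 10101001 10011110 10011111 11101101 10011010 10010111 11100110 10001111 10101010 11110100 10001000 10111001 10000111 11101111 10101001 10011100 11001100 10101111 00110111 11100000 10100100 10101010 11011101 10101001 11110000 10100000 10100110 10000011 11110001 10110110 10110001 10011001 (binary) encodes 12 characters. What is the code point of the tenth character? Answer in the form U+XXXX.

Offset 0: leading byte 0xF1 = 11110001 → 4-byte char #1 = F1 86 83 BD.
Offset 4: leading byte 0xF1 = 11110001 → 4-byte char #2 = F1 A9 9E 9F.
Offset 8: leading byte 0xED = 11101101 → 3-byte char #3 = ED 9A 97.
Offset 11: leading byte 0xE6 = 11100110 → 3-byte char #4 = E6 8F AA.
Offset 14: leading byte 0xF4 = 11110100 → 4-byte char #5 = F4 88 B9 87.
Offset 18: leading byte 0xEF = 11101111 → 3-byte char #6 = EF A9 9C.
Offset 21: leading byte 0xCC = 11001100 → 2-byte char #7 = CC AF.
Offset 23: leading byte 0x37 = 00110111 → 1-byte char #8 = 37.
Offset 24: leading byte 0xE0 = 11100000 → 3-byte char #9 = E0 A4 AA.
Offset 27: leading byte 0xDD = 11011101 → 2-byte char #10 = DD A9.
Leading byte 0xDD = 11011101 matches 110xxxxx → 2-byte sequence.
Byte 1: 0xDD = 11011101, payload 11101 (5 bits).
Byte 2: 0xA9 = 10101001 (10xxxxxx ✓), payload 101001.
Concatenate: 11101101001 = 0x769 (11 bits → U+0769).

U+0769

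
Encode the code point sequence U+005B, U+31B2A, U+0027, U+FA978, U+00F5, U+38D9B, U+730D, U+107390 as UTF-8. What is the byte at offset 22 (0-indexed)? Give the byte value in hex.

0x90

U+005B → 1-byte form 5B at offsets 0–0.
U+31B2A → 4-byte form F0 B1 AC AA at offsets 1–4.
U+0027 → 1-byte form 27 at offsets 5–5.
U+FA978 → 4-byte form F3 BA A5 B8 at offsets 6–9.
U+00F5 → 2-byte form C3 B5 at offsets 10–11.
U+38D9B → 4-byte form F0 B8 B6 9B at offsets 12–15.
U+730D → 3-byte form E7 8C 8D at offsets 16–18.
U+107390 → 4-byte form F4 87 8E 90 at offsets 19–22.
Offset 22 falls in char 8's range; it's byte 4 of F4 87 8E 90 = 0x90.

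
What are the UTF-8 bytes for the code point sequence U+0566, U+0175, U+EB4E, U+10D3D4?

D5 A6 C5 B5 EE AD 8E F4 8D 8F 94

U+0566: 2-byte form → D5 A6.
U+0175: 2-byte form → C5 B5.
U+EB4E: 3-byte form → EE AD 8E.
U+10D3D4: 4-byte form → F4 8D 8F 94.
Concatenated (11 bytes): D5 A6 C5 B5 EE AD 8E F4 8D 8F 94.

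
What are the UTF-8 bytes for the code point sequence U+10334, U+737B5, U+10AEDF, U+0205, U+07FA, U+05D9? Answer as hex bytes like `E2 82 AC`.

F0 90 8C B4 F1 B3 9E B5 F4 8A BB 9F C8 85 DF BA D7 99

U+10334: 4-byte form → F0 90 8C B4.
U+737B5: 4-byte form → F1 B3 9E B5.
U+10AEDF: 4-byte form → F4 8A BB 9F.
U+0205: 2-byte form → C8 85.
U+07FA: 2-byte form → DF BA.
U+05D9: 2-byte form → D7 99.
Concatenated (18 bytes): F0 90 8C B4 F1 B3 9E B5 F4 8A BB 9F C8 85 DF BA D7 99.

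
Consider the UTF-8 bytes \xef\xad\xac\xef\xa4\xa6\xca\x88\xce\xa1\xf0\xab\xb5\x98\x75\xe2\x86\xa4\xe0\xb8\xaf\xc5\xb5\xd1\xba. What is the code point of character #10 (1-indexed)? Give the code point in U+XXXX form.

Offset 0: leading byte 0xEF = 11101111 → 3-byte char #1 = EF AD AC.
Offset 3: leading byte 0xEF = 11101111 → 3-byte char #2 = EF A4 A6.
Offset 6: leading byte 0xCA = 11001010 → 2-byte char #3 = CA 88.
Offset 8: leading byte 0xCE = 11001110 → 2-byte char #4 = CE A1.
Offset 10: leading byte 0xF0 = 11110000 → 4-byte char #5 = F0 AB B5 98.
Offset 14: leading byte 0x75 = 01110101 → 1-byte char #6 = 75.
Offset 15: leading byte 0xE2 = 11100010 → 3-byte char #7 = E2 86 A4.
Offset 18: leading byte 0xE0 = 11100000 → 3-byte char #8 = E0 B8 AF.
Offset 21: leading byte 0xC5 = 11000101 → 2-byte char #9 = C5 B5.
Offset 23: leading byte 0xD1 = 11010001 → 2-byte char #10 = D1 BA.
Leading byte 0xD1 = 11010001 matches 110xxxxx → 2-byte sequence.
Byte 1: 0xD1 = 11010001, payload 10001 (5 bits).
Byte 2: 0xBA = 10111010 (10xxxxxx ✓), payload 111010.
Concatenate: 10001111010 = 0x47A (11 bits → U+047A).

U+047A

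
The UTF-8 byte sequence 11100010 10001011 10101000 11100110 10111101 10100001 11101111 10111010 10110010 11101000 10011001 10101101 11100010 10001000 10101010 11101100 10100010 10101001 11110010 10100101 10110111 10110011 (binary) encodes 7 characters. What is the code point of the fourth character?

Offset 0: leading byte 0xE2 = 11100010 → 3-byte char #1 = E2 8B A8.
Offset 3: leading byte 0xE6 = 11100110 → 3-byte char #2 = E6 BD A1.
Offset 6: leading byte 0xEF = 11101111 → 3-byte char #3 = EF BA B2.
Offset 9: leading byte 0xE8 = 11101000 → 3-byte char #4 = E8 99 AD.
Leading byte 0xE8 = 11101000 matches 1110xxxx → 3-byte sequence.
Byte 1: 0xE8 = 11101000, payload 1000 (4 bits).
Byte 2: 0x99 = 10011001 (10xxxxxx ✓), payload 011001.
Byte 3: 0xAD = 10101101 (10xxxxxx ✓), payload 101101.
Concatenate: 1000011001101101 = 0x866D (16 bits → U+866D).

U+866D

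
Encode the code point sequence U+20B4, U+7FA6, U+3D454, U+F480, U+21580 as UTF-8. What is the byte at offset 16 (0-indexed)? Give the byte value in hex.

0x80

U+20B4 → 3-byte form E2 82 B4 at offsets 0–2.
U+7FA6 → 3-byte form E7 BE A6 at offsets 3–5.
U+3D454 → 4-byte form F0 BD 91 94 at offsets 6–9.
U+F480 → 3-byte form EF 92 80 at offsets 10–12.
U+21580 → 4-byte form F0 A1 96 80 at offsets 13–16.
Offset 16 falls in char 5's range; it's byte 4 of F0 A1 96 80 = 0x80.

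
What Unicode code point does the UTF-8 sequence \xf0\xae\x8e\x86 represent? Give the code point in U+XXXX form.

Leading byte 0xF0 = 11110000 matches 11110xxx → 4-byte sequence.
Byte 1: 0xF0 = 11110000, payload 000 (3 bits).
Byte 2: 0xAE = 10101110 (10xxxxxx ✓), payload 101110.
Byte 3: 0x8E = 10001110 (10xxxxxx ✓), payload 001110.
Byte 4: 0x86 = 10000110 (10xxxxxx ✓), payload 000110.
Concatenate: 000101110001110000110 = 0x2E386 (21 bits → U+2E386).

U+2E386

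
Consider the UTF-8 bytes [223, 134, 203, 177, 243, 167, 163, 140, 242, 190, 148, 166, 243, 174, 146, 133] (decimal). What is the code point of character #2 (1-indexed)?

Offset 0: leading byte 0xDF = 11011111 → 2-byte char #1 = DF 86.
Offset 2: leading byte 0xCB = 11001011 → 2-byte char #2 = CB B1.
Leading byte 0xCB = 11001011 matches 110xxxxx → 2-byte sequence.
Byte 1: 0xCB = 11001011, payload 01011 (5 bits).
Byte 2: 0xB1 = 10110001 (10xxxxxx ✓), payload 110001.
Concatenate: 01011110001 = 0x2F1 (11 bits → U+02F1).

U+02F1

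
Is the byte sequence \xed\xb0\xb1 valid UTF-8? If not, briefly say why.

Structurally a 3-byte sequence; payload = 0xDC31.
But 0xDC31 is in U+D800–U+DFFF, the surrogate range. Surrogates are not Unicode scalar values and are forbidden in UTF-8.

invalid (encodes a surrogate (U+D800–U+DFFF))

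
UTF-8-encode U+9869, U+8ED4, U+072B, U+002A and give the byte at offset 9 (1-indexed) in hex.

0x2A

1-indexed offset 9 is 0-indexed offset 8.
U+9869 → 3-byte form E9 A1 A9 at offsets 0–2.
U+8ED4 → 3-byte form E8 BB 94 at offsets 3–5.
U+072B → 2-byte form DC AB at offsets 6–7.
U+002A → 1-byte form 2A at offsets 8–8.
Offset 8 falls in char 4's range; it's byte 1 of 2A = 0x2A.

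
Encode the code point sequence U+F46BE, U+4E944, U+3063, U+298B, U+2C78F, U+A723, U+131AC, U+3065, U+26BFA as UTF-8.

F3 B4 9A BE F1 8E A5 84 E3 81 A3 E2 A6 8B F0 AC 9E 8F EA 9C A3 F0 93 86 AC E3 81 A5 F0 A6 AF BA

U+F46BE: 4-byte form → F3 B4 9A BE.
U+4E944: 4-byte form → F1 8E A5 84.
U+3063: 3-byte form → E3 81 A3.
U+298B: 3-byte form → E2 A6 8B.
U+2C78F: 4-byte form → F0 AC 9E 8F.
U+A723: 3-byte form → EA 9C A3.
U+131AC: 4-byte form → F0 93 86 AC.
U+3065: 3-byte form → E3 81 A5.
U+26BFA: 4-byte form → F0 A6 AF BA.
Concatenated (32 bytes): F3 B4 9A BE F1 8E A5 84 E3 81 A3 E2 A6 8B F0 AC 9E 8F EA 9C A3 F0 93 86 AC E3 81 A5 F0 A6 AF BA.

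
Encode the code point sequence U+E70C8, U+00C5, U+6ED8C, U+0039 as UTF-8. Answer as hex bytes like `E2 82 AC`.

U+E70C8: 4-byte form → F3 A7 83 88.
U+00C5: 2-byte form → C3 85.
U+6ED8C: 4-byte form → F1 AE B6 8C.
U+0039: 1-byte form → 39.
Concatenated (11 bytes): F3 A7 83 88 C3 85 F1 AE B6 8C 39.

F3 A7 83 88 C3 85 F1 AE B6 8C 39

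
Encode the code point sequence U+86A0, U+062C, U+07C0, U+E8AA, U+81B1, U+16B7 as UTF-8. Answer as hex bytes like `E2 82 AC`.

E8 9A A0 D8 AC DF 80 EE A2 AA E8 86 B1 E1 9A B7

U+86A0: 3-byte form → E8 9A A0.
U+062C: 2-byte form → D8 AC.
U+07C0: 2-byte form → DF 80.
U+E8AA: 3-byte form → EE A2 AA.
U+81B1: 3-byte form → E8 86 B1.
U+16B7: 3-byte form → E1 9A B7.
Concatenated (16 bytes): E8 9A A0 D8 AC DF 80 EE A2 AA E8 86 B1 E1 9A B7.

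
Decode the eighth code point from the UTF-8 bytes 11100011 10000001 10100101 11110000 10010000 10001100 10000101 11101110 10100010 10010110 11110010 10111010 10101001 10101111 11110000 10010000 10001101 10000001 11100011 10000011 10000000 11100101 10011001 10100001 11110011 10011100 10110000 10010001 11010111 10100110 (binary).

U+DCC11

Offset 0: leading byte 0xE3 = 11100011 → 3-byte char #1 = E3 81 A5.
Offset 3: leading byte 0xF0 = 11110000 → 4-byte char #2 = F0 90 8C 85.
Offset 7: leading byte 0xEE = 11101110 → 3-byte char #3 = EE A2 96.
Offset 10: leading byte 0xF2 = 11110010 → 4-byte char #4 = F2 BA A9 AF.
Offset 14: leading byte 0xF0 = 11110000 → 4-byte char #5 = F0 90 8D 81.
Offset 18: leading byte 0xE3 = 11100011 → 3-byte char #6 = E3 83 80.
Offset 21: leading byte 0xE5 = 11100101 → 3-byte char #7 = E5 99 A1.
Offset 24: leading byte 0xF3 = 11110011 → 4-byte char #8 = F3 9C B0 91.
Leading byte 0xF3 = 11110011 matches 11110xxx → 4-byte sequence.
Byte 1: 0xF3 = 11110011, payload 011 (3 bits).
Byte 2: 0x9C = 10011100 (10xxxxxx ✓), payload 011100.
Byte 3: 0xB0 = 10110000 (10xxxxxx ✓), payload 110000.
Byte 4: 0x91 = 10010001 (10xxxxxx ✓), payload 010001.
Concatenate: 011011100110000010001 = 0xDCC11 (21 bits → U+DCC11).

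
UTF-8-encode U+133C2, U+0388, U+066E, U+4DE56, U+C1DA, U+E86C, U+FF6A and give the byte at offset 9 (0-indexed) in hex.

0x8D

U+133C2 → 4-byte form F0 93 8F 82 at offsets 0–3.
U+0388 → 2-byte form CE 88 at offsets 4–5.
U+066E → 2-byte form D9 AE at offsets 6–7.
U+4DE56 → 4-byte form F1 8D B9 96 at offsets 8–11.
Offset 9 falls in char 4's range; it's byte 2 of F1 8D B9 96 = 0x8D.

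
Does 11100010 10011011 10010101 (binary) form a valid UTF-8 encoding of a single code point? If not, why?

Leading byte 0xE2 = 11100010 → 3-byte form.
Continuation bytes 0x9B=10011011, 0x95=10010101 all match 10xxxxxx.
Decoded value 0x26D5 is ≥ 0x800 (shortest form) and not a surrogate.

valid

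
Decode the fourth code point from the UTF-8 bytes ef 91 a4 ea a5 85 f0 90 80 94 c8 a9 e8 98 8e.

U+0229

Offset 0: leading byte 0xEF = 11101111 → 3-byte char #1 = EF 91 A4.
Offset 3: leading byte 0xEA = 11101010 → 3-byte char #2 = EA A5 85.
Offset 6: leading byte 0xF0 = 11110000 → 4-byte char #3 = F0 90 80 94.
Offset 10: leading byte 0xC8 = 11001000 → 2-byte char #4 = C8 A9.
Leading byte 0xC8 = 11001000 matches 110xxxxx → 2-byte sequence.
Byte 1: 0xC8 = 11001000, payload 01000 (5 bits).
Byte 2: 0xA9 = 10101001 (10xxxxxx ✓), payload 101001.
Concatenate: 01000101001 = 0x229 (11 bits → U+0229).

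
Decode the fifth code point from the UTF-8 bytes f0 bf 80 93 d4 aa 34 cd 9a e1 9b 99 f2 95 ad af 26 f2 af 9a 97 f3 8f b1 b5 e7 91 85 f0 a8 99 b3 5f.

U+16D9

Offset 0: leading byte 0xF0 = 11110000 → 4-byte char #1 = F0 BF 80 93.
Offset 4: leading byte 0xD4 = 11010100 → 2-byte char #2 = D4 AA.
Offset 6: leading byte 0x34 = 00110100 → 1-byte char #3 = 34.
Offset 7: leading byte 0xCD = 11001101 → 2-byte char #4 = CD 9A.
Offset 9: leading byte 0xE1 = 11100001 → 3-byte char #5 = E1 9B 99.
Leading byte 0xE1 = 11100001 matches 1110xxxx → 3-byte sequence.
Byte 1: 0xE1 = 11100001, payload 0001 (4 bits).
Byte 2: 0x9B = 10011011 (10xxxxxx ✓), payload 011011.
Byte 3: 0x99 = 10011001 (10xxxxxx ✓), payload 011001.
Concatenate: 0001011011011001 = 0x16D9 (16 bits → U+16D9).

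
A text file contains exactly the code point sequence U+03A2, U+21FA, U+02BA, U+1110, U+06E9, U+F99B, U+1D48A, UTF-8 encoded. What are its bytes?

U+03A2: 2-byte form → CE A2.
U+21FA: 3-byte form → E2 87 BA.
U+02BA: 2-byte form → CA BA.
U+1110: 3-byte form → E1 84 90.
U+06E9: 2-byte form → DB A9.
U+F99B: 3-byte form → EF A6 9B.
U+1D48A: 4-byte form → F0 9D 92 8A.
Concatenated (19 bytes): CE A2 E2 87 BA CA BA E1 84 90 DB A9 EF A6 9B F0 9D 92 8A.

CE A2 E2 87 BA CA BA E1 84 90 DB A9 EF A6 9B F0 9D 92 8A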